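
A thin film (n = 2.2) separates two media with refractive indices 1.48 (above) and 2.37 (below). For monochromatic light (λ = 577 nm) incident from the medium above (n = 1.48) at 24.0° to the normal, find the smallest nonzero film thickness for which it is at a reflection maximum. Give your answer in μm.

Top surface (1.48 → 2.2): reflection off a higher-index medium gives a half-wave phase shift.
At the lower boundary (n = 2.2 to n = 2.37) the reflected ray undergoes a half-wave phase shift.
The two reflections carry the same phase change, so no net offset.
For bright reflection here: 2 n t cos θ_r = m λ.
Snell's law: 1.48 sin 24.0° = 2.2 sin θ_r → sin θ_r = 0.274, cos θ_r = 0.962.
Minimum nonzero at m = 1: t = λ / (2 n cos θ_r) = 577 / (2 × 2.2 × 0.962) = 136 nm.

0.136 μm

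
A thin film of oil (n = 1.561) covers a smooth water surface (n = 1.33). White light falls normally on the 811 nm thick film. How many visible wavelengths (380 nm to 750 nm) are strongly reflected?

Top surface (1.0 → 1.561): reflection off a higher-index medium gives a half-wave phase shift.
At the lower boundary (n = 1.561 to n = 1.33) the reflected ray undergoes no phase shift.
Net: one phase inversion between the two reflected rays.
With one net inversion, constructive interference in reflection requires 2 n t = (m + ½) λ.
λ = 2 n t / (m + ½) = 2532 / (m + ½) nm.
m=2: 1013 nm (IR); m=3: 723 nm (visible); m=4: 563 nm (visible); m=5: 460 nm (visible); m=6: 390 nm (visible); m=7: 338 nm (UV).

4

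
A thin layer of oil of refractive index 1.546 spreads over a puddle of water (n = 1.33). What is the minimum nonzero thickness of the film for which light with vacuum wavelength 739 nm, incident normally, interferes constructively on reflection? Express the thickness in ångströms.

Ray reflecting at the top interface goes from n = 1.0 toward n = 1.546: a half-wave phase shift.
Bottom surface (1.546 → 1.33): reflection off a lower-index medium gives no phase shift.
The two reflections differ by half a wavelength.
With one net inversion, constructive interference in reflection requires 2 n t = (m + ½) λ.
Minimum at m = 0: t = λ / (4 n) = 739 / (4 × 1.546) = 120 nm.

1195 Å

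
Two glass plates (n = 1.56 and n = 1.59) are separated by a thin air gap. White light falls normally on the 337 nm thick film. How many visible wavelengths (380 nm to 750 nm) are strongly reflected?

Ray reflecting at the top interface goes from n = 1.56 toward n = 1.0: no phase shift.
At the lower boundary (n = 1.0 to n = 1.59) the reflected ray undergoes a half-wave phase shift.
The two reflections differ by half a wavelength.
With one net inversion, constructive interference in reflection requires 2 n t = (m + ½) λ.
λ = 2 n t / (m + ½) = 674 / (m + ½) nm.
m=0: 1348 nm (IR); m=1: 449 nm (visible); m=2: 270 nm (UV).

1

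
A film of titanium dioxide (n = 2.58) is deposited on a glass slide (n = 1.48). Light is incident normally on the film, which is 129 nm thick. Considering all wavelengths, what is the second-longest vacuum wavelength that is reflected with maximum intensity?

444 nm

Top surface (1.0 → 2.58): reflection off a higher-index medium gives a half-wave phase shift.
Ray reflecting at the bottom interface goes from n = 2.58 toward n = 1.48: no phase shift.
The two reflections differ by half a wavelength.
For bright reflection here: 2 n t = (m + ½) λ.
λ = 2 n t / (m + ½). The second-longest wavelength is m = 1: λ = 2 × 2.58 × 129 / 1.50 = 444 nm.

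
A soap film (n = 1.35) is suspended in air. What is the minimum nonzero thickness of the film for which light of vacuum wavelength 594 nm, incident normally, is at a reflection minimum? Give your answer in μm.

Ray reflecting at the top interface goes from n = 1.0 toward n = 1.35: a half-wave phase shift.
Bottom surface (1.35 → 1.0): reflection off a lower-index medium gives no phase shift.
The two reflections differ by half a wavelength.
With one net inversion, destructive interference in reflection requires 2 n t = m λ.
Minimum nonzero at m = 1: t = λ / (2 n) = 594 / (2 × 1.35) = 220 nm.

0.220 μm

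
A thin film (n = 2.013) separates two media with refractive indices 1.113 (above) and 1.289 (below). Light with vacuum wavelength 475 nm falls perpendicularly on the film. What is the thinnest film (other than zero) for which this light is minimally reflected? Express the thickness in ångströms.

Ray reflecting at the top interface goes from n = 1.113 toward n = 2.013: a half-wave phase shift.
At the lower boundary (n = 2.013 to n = 1.289) the reflected ray undergoes no phase shift.
Exactly one π shift → a net half-wave offset.
With one net inversion, destructive interference in reflection requires 2 n t = m λ.
Minimum nonzero at m = 1: t = λ / (2 n) = 475 / (2 × 2.013) = 118 nm.

1180 Å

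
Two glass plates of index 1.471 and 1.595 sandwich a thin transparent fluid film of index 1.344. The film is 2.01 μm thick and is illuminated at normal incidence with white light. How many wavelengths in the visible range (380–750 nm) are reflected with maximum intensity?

At the upper boundary (n = 1.471 to n = 1.344) the reflected ray undergoes no phase shift.
Ray reflecting at the bottom interface goes from n = 1.344 toward n = 1.595: a half-wave phase shift.
The two reflections differ by half a wavelength.
With one net inversion, constructive interference in reflection requires 2 n t = (m + ½) λ.
λ = 2 n t / (m + ½) = 5403 / (m + ½) nm.
m=6: 831 nm (IR); m=7: 720 nm (visible); m=8: 636 nm (visible); m=9: 569 nm (visible); m=10: 515 nm (visible); m=11: 470 nm (visible); m=12: 432 nm (visible); m=13: 400 nm (visible); m=14: 373 nm (UV).

7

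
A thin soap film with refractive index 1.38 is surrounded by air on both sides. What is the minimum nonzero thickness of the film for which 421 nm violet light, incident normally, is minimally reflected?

153 nm

At the upper boundary (n = 1.0 to n = 1.38) the reflected ray undergoes a half-wave phase shift.
Bottom surface (1.38 → 1.0): reflection off a lower-index medium gives no phase shift.
Net: one phase inversion between the two reflected rays.
For dark reflection here: 2 n t = m λ.
Minimum nonzero at m = 1: t = λ / (2 n) = 421 / (2 × 1.38) = 153 nm.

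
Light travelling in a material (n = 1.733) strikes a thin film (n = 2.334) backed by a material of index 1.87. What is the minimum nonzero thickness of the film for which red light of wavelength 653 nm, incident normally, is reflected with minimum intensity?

140 nm

Top surface (1.733 → 2.334): reflection off a higher-index medium gives a half-wave phase shift.
Ray reflecting at the bottom interface goes from n = 2.334 toward n = 1.87: no phase shift.
Net: one phase inversion between the two reflected rays.
For weak reflection here: 2 n t = m λ.
Minimum nonzero at m = 1: t = λ / (2 n) = 653 / (2 × 2.334) = 140 nm.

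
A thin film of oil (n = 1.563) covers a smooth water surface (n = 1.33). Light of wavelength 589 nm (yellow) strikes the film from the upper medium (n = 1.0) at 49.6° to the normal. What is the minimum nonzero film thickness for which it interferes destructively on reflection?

At the upper boundary (n = 1.0 to n = 1.563) the reflected ray undergoes a half-wave phase shift.
Bottom surface (1.563 → 1.33): reflection off a lower-index medium gives no phase shift.
Net: one phase inversion between the two reflected rays.
So the condition for destructive reflection is 2 n t cos θ_r = m λ.
Snell's law: 1.0 sin 49.6° = 1.563 sin θ_r → sin θ_r = 0.487, cos θ_r = 0.873.
Minimum nonzero at m = 1: t = λ / (2 n cos θ_r) = 589 / (2 × 1.563 × 0.873) = 216 nm.

216 nm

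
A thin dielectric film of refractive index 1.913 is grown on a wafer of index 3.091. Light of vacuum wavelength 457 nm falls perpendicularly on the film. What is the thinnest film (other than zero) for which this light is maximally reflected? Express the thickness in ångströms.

1194 Å

Top surface (1.0 → 1.913): reflection off a higher-index medium gives a half-wave phase shift.
At the lower boundary (n = 1.913 to n = 3.091) the reflected ray undergoes a half-wave phase shift.
The two reflections carry the same phase change, so no net offset.
With no net inversion, constructive interference in reflection requires 2 n t = m λ.
Minimum nonzero at m = 1: t = λ / (2 n) = 457 / (2 × 1.913) = 119 nm.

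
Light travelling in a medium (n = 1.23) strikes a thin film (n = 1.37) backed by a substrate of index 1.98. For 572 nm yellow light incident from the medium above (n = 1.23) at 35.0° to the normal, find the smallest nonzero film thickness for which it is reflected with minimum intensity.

122 nm

At the upper boundary (n = 1.23 to n = 1.37) the reflected ray undergoes a half-wave phase shift.
Ray reflecting at the bottom interface goes from n = 1.37 toward n = 1.98: a half-wave phase shift.
Net: no relative phase inversion (both shifts match).
With no net inversion, destructive interference in reflection requires 2 n t cos θ_r = (m + ½) λ.
Snell's law: 1.23 sin 35.0° = 1.37 sin θ_r → sin θ_r = 0.515, cos θ_r = 0.857.
Minimum at m = 0: t = λ / (4 n cos θ_r) = 572 / (4 × 1.37 × 0.857) = 122 nm.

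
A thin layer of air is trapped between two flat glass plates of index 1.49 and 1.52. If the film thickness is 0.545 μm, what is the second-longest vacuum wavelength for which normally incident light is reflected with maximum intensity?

727 nm

Top surface (1.49 → 1.0): reflection off a lower-index medium gives no phase shift.
Bottom surface (1.0 → 1.52): reflection off a higher-index medium gives a half-wave phase shift.
Exactly one π shift → a net half-wave offset.
So the condition for constructive reflection is 2 n t = (m + ½) λ.
λ = 2 n t / (m + ½). The second-longest wavelength is m = 1: λ = 2 × 1.0 × 545 / 1.50 = 727 nm.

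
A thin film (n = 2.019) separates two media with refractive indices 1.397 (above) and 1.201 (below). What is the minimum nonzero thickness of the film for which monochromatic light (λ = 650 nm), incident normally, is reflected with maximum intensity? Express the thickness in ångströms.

At the upper boundary (n = 1.397 to n = 2.019) the reflected ray undergoes a half-wave phase shift.
Bottom surface (2.019 → 1.201): reflection off a lower-index medium gives no phase shift.
Exactly one π shift → a net half-wave offset.
With one net inversion, constructive interference in reflection requires 2 n t = (m + ½) λ.
Minimum at m = 0: t = λ / (4 n) = 650 / (4 × 2.019) = 80.5 nm.

805 Å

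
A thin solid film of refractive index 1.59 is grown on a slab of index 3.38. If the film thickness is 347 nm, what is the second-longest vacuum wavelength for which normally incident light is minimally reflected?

736 nm

Ray reflecting at the top interface goes from n = 1.0 toward n = 1.59: a half-wave phase shift.
Ray reflecting at the bottom interface goes from n = 1.59 toward n = 3.38: a half-wave phase shift.
Net: no relative phase inversion (both shifts match).
So the condition for destructive reflection is 2 n t = (m + ½) λ.
λ = 2 n t / (m + ½). The second-longest wavelength is m = 1: λ = 2 × 1.59 × 347 / 1.50 = 736 nm.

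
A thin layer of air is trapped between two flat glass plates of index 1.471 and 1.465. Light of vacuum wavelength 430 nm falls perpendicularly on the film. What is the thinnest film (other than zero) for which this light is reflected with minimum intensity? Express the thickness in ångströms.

2150 Å

Ray reflecting at the top interface goes from n = 1.471 toward n = 1.0: no phase shift.
At the lower boundary (n = 1.0 to n = 1.465) the reflected ray undergoes a half-wave phase shift.
Exactly one π shift → a net half-wave offset.
With one net inversion, destructive interference in reflection requires 2 n t = m λ.
Minimum nonzero at m = 1: t = λ / (2 n) = 430 / (2 × 1.0) = 215 nm.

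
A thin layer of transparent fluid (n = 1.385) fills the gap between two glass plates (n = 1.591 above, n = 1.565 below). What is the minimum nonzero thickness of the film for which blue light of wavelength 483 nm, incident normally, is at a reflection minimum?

174 nm

At the upper boundary (n = 1.591 to n = 1.385) the reflected ray undergoes no phase shift.
At the lower boundary (n = 1.385 to n = 1.565) the reflected ray undergoes a half-wave phase shift.
The two reflections differ by half a wavelength.
With one net inversion, destructive interference in reflection requires 2 n t = m λ.
Minimum nonzero at m = 1: t = λ / (2 n) = 483 / (2 × 1.385) = 174 nm.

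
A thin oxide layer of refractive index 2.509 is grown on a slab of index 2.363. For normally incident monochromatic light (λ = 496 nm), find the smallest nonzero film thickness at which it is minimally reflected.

Top surface (1.0 → 2.509): reflection off a higher-index medium gives a half-wave phase shift.
At the lower boundary (n = 2.509 to n = 2.363) the reflected ray undergoes no phase shift.
The two reflections differ by half a wavelength.
So the condition for destructive reflection is 2 n t = m λ.
Minimum nonzero at m = 1: t = λ / (2 n) = 496 / (2 × 2.509) = 98.8 nm.

98.8 nm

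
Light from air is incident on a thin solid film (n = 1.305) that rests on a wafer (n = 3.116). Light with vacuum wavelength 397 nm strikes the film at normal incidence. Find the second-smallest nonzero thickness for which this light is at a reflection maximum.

Top surface (1.0 → 1.305): reflection off a higher-index medium gives a half-wave phase shift.
Ray reflecting at the bottom interface goes from n = 1.305 toward n = 3.116: a half-wave phase shift.
Zero or two π shifts → no net half-wave offset.
So the condition for constructive reflection is 2 n t = m λ.
The second-smallest nonzero thickness corresponds to m = 2: t = m λ / (2 n) = 2.00 × 397 / (2 × 1.305) = 304 nm.

304 nm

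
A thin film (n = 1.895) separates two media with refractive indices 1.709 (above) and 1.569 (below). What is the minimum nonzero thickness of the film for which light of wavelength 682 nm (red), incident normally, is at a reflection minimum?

180 nm

At the upper boundary (n = 1.709 to n = 1.895) the reflected ray undergoes a half-wave phase shift.
At the lower boundary (n = 1.895 to n = 1.569) the reflected ray undergoes no phase shift.
Exactly one π shift → a net half-wave offset.
For weak reflection here: 2 n t = m λ.
Minimum nonzero at m = 1: t = λ / (2 n) = 682 / (2 × 1.895) = 180 nm.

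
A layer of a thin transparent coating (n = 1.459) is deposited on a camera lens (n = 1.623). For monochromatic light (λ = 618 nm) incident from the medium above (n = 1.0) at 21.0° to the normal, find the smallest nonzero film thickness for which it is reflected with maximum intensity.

218 nm

Ray reflecting at the top interface goes from n = 1.0 toward n = 1.459: a half-wave phase shift.
At the lower boundary (n = 1.459 to n = 1.623) the reflected ray undergoes a half-wave phase shift.
The two reflections carry the same phase change, so no net offset.
For maximum reflection here: 2 n t cos θ_r = m λ.
Snell's law: 1.0 sin 21.0° = 1.459 sin θ_r → sin θ_r = 0.246, cos θ_r = 0.969.
Minimum nonzero at m = 1: t = λ / (2 n cos θ_r) = 618 / (2 × 1.459 × 0.969) = 218 nm.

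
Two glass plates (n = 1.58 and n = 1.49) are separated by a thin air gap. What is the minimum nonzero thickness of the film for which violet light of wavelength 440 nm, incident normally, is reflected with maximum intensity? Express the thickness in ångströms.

Ray reflecting at the top interface goes from n = 1.58 toward n = 1.0: no phase shift.
Bottom surface (1.0 → 1.49): reflection off a higher-index medium gives a half-wave phase shift.
Exactly one π shift → a net half-wave offset.
With one net inversion, constructive interference in reflection requires 2 n t = (m + ½) λ.
Minimum at m = 0: t = λ / (4 n) = 440 / (4 × 1.0) = 110 nm.

1100 Å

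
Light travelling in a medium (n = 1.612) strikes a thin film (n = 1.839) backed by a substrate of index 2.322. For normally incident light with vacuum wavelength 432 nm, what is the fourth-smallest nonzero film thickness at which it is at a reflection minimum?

At the upper boundary (n = 1.612 to n = 1.839) the reflected ray undergoes a half-wave phase shift.
At the lower boundary (n = 1.839 to n = 2.322) the reflected ray undergoes a half-wave phase shift.
Net: no relative phase inversion (both shifts match).
With no net inversion, destructive interference in reflection requires 2 n t = (m + ½) λ.
The fourth-smallest nonzero thickness corresponds to m = 3: t = (m + ½) λ / (2 n) = 3.50 × 432 / (2 × 1.839) = 411 nm.

411 nm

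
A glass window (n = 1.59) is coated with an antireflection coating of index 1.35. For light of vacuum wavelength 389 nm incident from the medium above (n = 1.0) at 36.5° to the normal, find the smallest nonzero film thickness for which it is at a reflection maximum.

160 nm

Top surface (1.0 → 1.35): reflection off a higher-index medium gives a half-wave phase shift.
At the lower boundary (n = 1.35 to n = 1.59) the reflected ray undergoes a half-wave phase shift.
The two reflections carry the same phase change, so no net offset.
With no net inversion, constructive interference in reflection requires 2 n t cos θ_r = m λ.
Snell's law: 1.0 sin 36.5° = 1.35 sin θ_r → sin θ_r = 0.441, cos θ_r = 0.898.
Minimum nonzero at m = 1: t = λ / (2 n cos θ_r) = 389 / (2 × 1.35 × 0.898) = 160 nm.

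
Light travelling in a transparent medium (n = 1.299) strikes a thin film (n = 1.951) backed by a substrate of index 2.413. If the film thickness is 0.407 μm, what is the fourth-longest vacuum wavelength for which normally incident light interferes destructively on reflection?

454 nm

Ray reflecting at the top interface goes from n = 1.299 toward n = 1.951: a half-wave phase shift.
At the lower boundary (n = 1.951 to n = 2.413) the reflected ray undergoes a half-wave phase shift.
The two reflections carry the same phase change, so no net offset.
So the condition for destructive reflection is 2 n t = (m + ½) λ.
λ = 2 n t / (m + ½). The fourth-longest wavelength is m = 3: λ = 2 × 1.951 × 407 / 3.50 = 454 nm.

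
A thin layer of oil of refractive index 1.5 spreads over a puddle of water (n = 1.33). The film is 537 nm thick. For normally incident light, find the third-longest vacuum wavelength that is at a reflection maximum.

644 nm

At the upper boundary (n = 1.0 to n = 1.5) the reflected ray undergoes a half-wave phase shift.
Bottom surface (1.5 → 1.33): reflection off a lower-index medium gives no phase shift.
Exactly one π shift → a net half-wave offset.
So the condition for constructive reflection is 2 n t = (m + ½) λ.
λ = 2 n t / (m + ½). The third-longest wavelength is m = 2: λ = 2 × 1.5 × 537 / 2.50 = 644 nm.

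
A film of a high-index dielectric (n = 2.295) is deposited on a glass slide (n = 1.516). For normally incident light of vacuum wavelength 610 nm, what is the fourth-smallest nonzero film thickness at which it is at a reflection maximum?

465 nm

Top surface (1.0 → 2.295): reflection off a higher-index medium gives a half-wave phase shift.
Ray reflecting at the bottom interface goes from n = 2.295 toward n = 1.516: no phase shift.
Exactly one π shift → a net half-wave offset.
With one net inversion, constructive interference in reflection requires 2 n t = (m + ½) λ.
The fourth-smallest nonzero thickness corresponds to m = 3: t = (m + ½) λ / (2 n) = 3.50 × 610 / (2 × 2.295) = 465 nm.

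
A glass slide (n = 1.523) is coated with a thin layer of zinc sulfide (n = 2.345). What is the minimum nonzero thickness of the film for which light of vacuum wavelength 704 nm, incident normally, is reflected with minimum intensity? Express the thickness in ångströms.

1501 Å

Top surface (1.0 → 2.345): reflection off a higher-index medium gives a half-wave phase shift.
At the lower boundary (n = 2.345 to n = 1.523) the reflected ray undergoes no phase shift.
The two reflections differ by half a wavelength.
With one net inversion, destructive interference in reflection requires 2 n t = m λ.
Minimum nonzero at m = 1: t = λ / (2 n) = 704 / (2 × 2.345) = 150 nm.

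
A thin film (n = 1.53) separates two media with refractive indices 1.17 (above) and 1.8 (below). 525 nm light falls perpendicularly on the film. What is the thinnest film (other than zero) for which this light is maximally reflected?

At the upper boundary (n = 1.17 to n = 1.53) the reflected ray undergoes a half-wave phase shift.
Bottom surface (1.53 → 1.8): reflection off a higher-index medium gives a half-wave phase shift.
The two reflections carry the same phase change, so no net offset.
For maximum reflection here: 2 n t = m λ.
Minimum nonzero at m = 1: t = λ / (2 n) = 525 / (2 × 1.53) = 172 nm.

172 nm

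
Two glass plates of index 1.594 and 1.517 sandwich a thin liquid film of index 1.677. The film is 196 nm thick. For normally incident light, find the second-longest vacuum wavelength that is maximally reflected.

At the upper boundary (n = 1.594 to n = 1.677) the reflected ray undergoes a half-wave phase shift.
At the lower boundary (n = 1.677 to n = 1.517) the reflected ray undergoes no phase shift.
The two reflections differ by half a wavelength.
For bright reflection here: 2 n t = (m + ½) λ.
λ = 2 n t / (m + ½). The second-longest wavelength is m = 1: λ = 2 × 1.677 × 196 / 1.50 = 438 nm.

438 nm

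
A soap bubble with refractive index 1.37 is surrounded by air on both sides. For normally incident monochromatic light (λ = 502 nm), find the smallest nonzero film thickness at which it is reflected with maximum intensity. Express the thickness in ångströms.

916 Å

Top surface (1.0 → 1.37): reflection off a higher-index medium gives a half-wave phase shift.
Ray reflecting at the bottom interface goes from n = 1.37 toward n = 1.0: no phase shift.
The two reflections differ by half a wavelength.
With one net inversion, constructive interference in reflection requires 2 n t = (m + ½) λ.
Minimum at m = 0: t = λ / (4 n) = 502 / (4 × 1.37) = 91.6 nm.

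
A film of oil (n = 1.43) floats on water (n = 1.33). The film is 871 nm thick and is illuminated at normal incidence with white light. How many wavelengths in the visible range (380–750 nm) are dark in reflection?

3

At the upper boundary (n = 1.0 to n = 1.43) the reflected ray undergoes a half-wave phase shift.
Ray reflecting at the bottom interface goes from n = 1.43 toward n = 1.33: no phase shift.
Exactly one π shift → a net half-wave offset.
With one net inversion, destructive interference in reflection requires 2 n t = m λ.
λ = 2 n t / m = 2491 / m nm.
m=3: 830 nm (IR); m=4: 623 nm (visible); m=5: 498 nm (visible); m=6: 415 nm (visible); m=7: 356 nm (UV).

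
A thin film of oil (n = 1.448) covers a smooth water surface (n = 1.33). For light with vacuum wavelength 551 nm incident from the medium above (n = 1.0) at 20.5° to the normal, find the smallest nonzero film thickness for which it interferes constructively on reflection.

98.0 nm

At the upper boundary (n = 1.0 to n = 1.448) the reflected ray undergoes a half-wave phase shift.
At the lower boundary (n = 1.448 to n = 1.33) the reflected ray undergoes no phase shift.
Net: one phase inversion between the two reflected rays.
So the condition for constructive reflection is 2 n t cos θ_r = (m + ½) λ.
Snell's law: 1.0 sin 20.5° = 1.448 sin θ_r → sin θ_r = 0.242, cos θ_r = 0.970.
Minimum at m = 0: t = λ / (4 n cos θ_r) = 551 / (4 × 1.448 × 0.970) = 98.0 nm.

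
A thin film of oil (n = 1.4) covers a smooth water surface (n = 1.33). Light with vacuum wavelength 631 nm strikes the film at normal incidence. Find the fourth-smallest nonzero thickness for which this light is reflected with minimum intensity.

901 nm

At the upper boundary (n = 1.0 to n = 1.4) the reflected ray undergoes a half-wave phase shift.
Ray reflecting at the bottom interface goes from n = 1.4 toward n = 1.33: no phase shift.
Exactly one π shift → a net half-wave offset.
So the condition for destructive reflection is 2 n t = m λ.
The fourth-smallest nonzero thickness corresponds to m = 4: t = m λ / (2 n) = 4.00 × 631 / (2 × 1.4) = 901 nm.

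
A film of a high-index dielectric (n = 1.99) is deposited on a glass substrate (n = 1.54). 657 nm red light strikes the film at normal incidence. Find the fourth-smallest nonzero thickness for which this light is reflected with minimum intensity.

660 nm

Top surface (1.0 → 1.99): reflection off a higher-index medium gives a half-wave phase shift.
Bottom surface (1.99 → 1.54): reflection off a lower-index medium gives no phase shift.
Net: one phase inversion between the two reflected rays.
For weak reflection here: 2 n t = m λ.
The fourth-smallest nonzero thickness corresponds to m = 4: t = m λ / (2 n) = 4.00 × 657 / (2 × 1.99) = 660 nm.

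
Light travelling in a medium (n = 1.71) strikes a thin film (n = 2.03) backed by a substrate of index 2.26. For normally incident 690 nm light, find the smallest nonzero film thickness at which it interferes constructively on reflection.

Ray reflecting at the top interface goes from n = 1.71 toward n = 2.03: a half-wave phase shift.
Bottom surface (2.03 → 2.26): reflection off a higher-index medium gives a half-wave phase shift.
Net: no relative phase inversion (both shifts match).
With no net inversion, constructive interference in reflection requires 2 n t = m λ.
Minimum nonzero at m = 1: t = λ / (2 n) = 690 / (2 × 2.03) = 170 nm.

170 nm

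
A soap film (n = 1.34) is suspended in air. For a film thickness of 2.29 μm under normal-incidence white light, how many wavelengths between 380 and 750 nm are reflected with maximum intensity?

8

Ray reflecting at the top interface goes from n = 1.0 toward n = 1.34: a half-wave phase shift.
Ray reflecting at the bottom interface goes from n = 1.34 toward n = 1.0: no phase shift.
The two reflections differ by half a wavelength.
With one net inversion, constructive interference in reflection requires 2 n t = (m + ½) λ.
λ = 2 n t / (m + ½) = 6137 / (m + ½) nm.
m=7: 818 nm (IR); m=8: 722 nm (visible); m=9: 646 nm (visible); m=10: 584 nm (visible); m=11: 534 nm (visible); m=12: 491 nm (visible); m=13: 455 nm (visible); m=14: 423 nm (visible); m=15: 396 nm (visible); m=16: 372 nm (UV).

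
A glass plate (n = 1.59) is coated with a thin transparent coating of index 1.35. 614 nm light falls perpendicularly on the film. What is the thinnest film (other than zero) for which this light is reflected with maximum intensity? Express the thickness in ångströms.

2274 Å

Top surface (1.0 → 1.35): reflection off a higher-index medium gives a half-wave phase shift.
Ray reflecting at the bottom interface goes from n = 1.35 toward n = 1.59: a half-wave phase shift.
Zero or two π shifts → no net half-wave offset.
So the condition for constructive reflection is 2 n t = m λ.
Minimum nonzero at m = 1: t = λ / (2 n) = 614 / (2 × 1.35) = 227 nm.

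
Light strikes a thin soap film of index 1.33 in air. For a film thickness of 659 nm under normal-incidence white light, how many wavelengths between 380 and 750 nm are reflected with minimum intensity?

Top surface (1.0 → 1.33): reflection off a higher-index medium gives a half-wave phase shift.
Bottom surface (1.33 → 1.0): reflection off a lower-index medium gives no phase shift.
Exactly one π shift → a net half-wave offset.
So the condition for destructive reflection is 2 n t = m λ.
λ = 2 n t / m = 1753 / m nm.
m=2: 876 nm (IR); m=3: 584 nm (visible); m=4: 438 nm (visible); m=5: 351 nm (UV).

2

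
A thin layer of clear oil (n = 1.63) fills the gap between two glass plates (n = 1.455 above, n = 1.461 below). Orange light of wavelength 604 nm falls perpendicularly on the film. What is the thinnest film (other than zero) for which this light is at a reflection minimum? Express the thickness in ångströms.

Ray reflecting at the top interface goes from n = 1.455 toward n = 1.63: a half-wave phase shift.
Bottom surface (1.63 → 1.461): reflection off a lower-index medium gives no phase shift.
The two reflections differ by half a wavelength.
With one net inversion, destructive interference in reflection requires 2 n t = m λ.
Minimum nonzero at m = 1: t = λ / (2 n) = 604 / (2 × 1.63) = 185 nm.

1853 Å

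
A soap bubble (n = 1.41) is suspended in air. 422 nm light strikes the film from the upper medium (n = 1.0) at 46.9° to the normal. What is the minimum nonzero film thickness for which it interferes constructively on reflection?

At the upper boundary (n = 1.0 to n = 1.41) the reflected ray undergoes a half-wave phase shift.
Bottom surface (1.41 → 1.0): reflection off a lower-index medium gives no phase shift.
Net: one phase inversion between the two reflected rays.
With one net inversion, constructive interference in reflection requires 2 n t cos θ_r = (m + ½) λ.
Snell's law: 1.0 sin 46.9° = 1.41 sin θ_r → sin θ_r = 0.518, cos θ_r = 0.855.
Minimum at m = 0: t = λ / (4 n cos θ_r) = 422 / (4 × 1.41 × 0.855) = 87.5 nm.

87.5 nm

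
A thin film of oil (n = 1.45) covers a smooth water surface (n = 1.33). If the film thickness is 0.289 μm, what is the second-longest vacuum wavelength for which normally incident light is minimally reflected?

419 nm

Top surface (1.0 → 1.45): reflection off a higher-index medium gives a half-wave phase shift.
Ray reflecting at the bottom interface goes from n = 1.45 toward n = 1.33: no phase shift.
Net: one phase inversion between the two reflected rays.
With one net inversion, destructive interference in reflection requires 2 n t = m λ.
λ = 2 n t / m. The second-longest wavelength is m = 2: λ = 2 × 1.45 × 289 / 2.00 = 419 nm.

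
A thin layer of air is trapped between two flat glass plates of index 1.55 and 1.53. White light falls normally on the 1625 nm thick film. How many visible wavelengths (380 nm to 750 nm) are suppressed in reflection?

At the upper boundary (n = 1.55 to n = 1.0) the reflected ray undergoes no phase shift.
At the lower boundary (n = 1.0 to n = 1.53) the reflected ray undergoes a half-wave phase shift.
Net: one phase inversion between the two reflected rays.
So the condition for destructive reflection is 2 n t = m λ.
λ = 2 n t / m = 3250 / m nm.
m=4: 813 nm (IR); m=5: 650 nm (visible); m=6: 542 nm (visible); m=7: 464 nm (visible); m=8: 406 nm (visible); m=9: 361 nm (UV).

4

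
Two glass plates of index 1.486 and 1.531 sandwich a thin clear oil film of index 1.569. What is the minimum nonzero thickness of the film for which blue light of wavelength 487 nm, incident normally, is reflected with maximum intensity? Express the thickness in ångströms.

At the upper boundary (n = 1.486 to n = 1.569) the reflected ray undergoes a half-wave phase shift.
Bottom surface (1.569 → 1.531): reflection off a lower-index medium gives no phase shift.
Exactly one π shift → a net half-wave offset.
With one net inversion, constructive interference in reflection requires 2 n t = (m + ½) λ.
Minimum at m = 0: t = λ / (4 n) = 487 / (4 × 1.569) = 77.6 nm.

776 Å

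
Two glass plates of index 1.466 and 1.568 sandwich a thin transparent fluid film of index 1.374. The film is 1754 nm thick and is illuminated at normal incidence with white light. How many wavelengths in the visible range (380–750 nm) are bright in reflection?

Top surface (1.466 → 1.374): reflection off a lower-index medium gives no phase shift.
Ray reflecting at the bottom interface goes from n = 1.374 toward n = 1.568: a half-wave phase shift.
The two reflections differ by half a wavelength.
With one net inversion, constructive interference in reflection requires 2 n t = (m + ½) λ.
λ = 2 n t / (m + ½) = 4820 / (m + ½) nm.
m=5: 876 nm (IR); m=6: 742 nm (visible); m=7: 643 nm (visible); m=8: 567 nm (visible); m=9: 507 nm (visible); m=10: 459 nm (visible); m=11: 419 nm (visible); m=12: 386 nm (visible); m=13: 357 nm (UV).

7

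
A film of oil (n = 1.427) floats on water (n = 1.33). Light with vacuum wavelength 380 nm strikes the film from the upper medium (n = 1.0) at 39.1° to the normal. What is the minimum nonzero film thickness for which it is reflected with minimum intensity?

Ray reflecting at the top interface goes from n = 1.0 toward n = 1.427: a half-wave phase shift.
Bottom surface (1.427 → 1.33): reflection off a lower-index medium gives no phase shift.
Exactly one π shift → a net half-wave offset.
So the condition for destructive reflection is 2 n t cos θ_r = m λ.
Snell's law: 1.0 sin 39.1° = 1.427 sin θ_r → sin θ_r = 0.442, cos θ_r = 0.897.
Minimum nonzero at m = 1: t = λ / (2 n cos θ_r) = 380 / (2 × 1.427 × 0.897) = 148 nm.

148 nm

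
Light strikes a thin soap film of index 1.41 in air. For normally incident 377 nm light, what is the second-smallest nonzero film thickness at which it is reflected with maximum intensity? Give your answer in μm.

Ray reflecting at the top interface goes from n = 1.0 toward n = 1.41: a half-wave phase shift.
Ray reflecting at the bottom interface goes from n = 1.41 toward n = 1.0: no phase shift.
The two reflections differ by half a wavelength.
With one net inversion, constructive interference in reflection requires 2 n t = (m + ½) λ.
The second-smallest nonzero thickness corresponds to m = 1: t = (m + ½) λ / (2 n) = 1.50 × 377 / (2 × 1.41) = 201 nm.

0.201 μm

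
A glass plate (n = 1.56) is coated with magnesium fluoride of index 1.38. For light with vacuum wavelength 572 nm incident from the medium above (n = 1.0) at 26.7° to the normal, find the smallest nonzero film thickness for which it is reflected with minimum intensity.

Ray reflecting at the top interface goes from n = 1.0 toward n = 1.38: a half-wave phase shift.
Ray reflecting at the bottom interface goes from n = 1.38 toward n = 1.56: a half-wave phase shift.
Net: no relative phase inversion (both shifts match).
With no net inversion, destructive interference in reflection requires 2 n t cos θ_r = (m + ½) λ.
Snell's law: 1.0 sin 26.7° = 1.38 sin θ_r → sin θ_r = 0.326, cos θ_r = 0.946.
Minimum at m = 0: t = λ / (4 n cos θ_r) = 572 / (4 × 1.38 × 0.946) = 110 nm.

110 nm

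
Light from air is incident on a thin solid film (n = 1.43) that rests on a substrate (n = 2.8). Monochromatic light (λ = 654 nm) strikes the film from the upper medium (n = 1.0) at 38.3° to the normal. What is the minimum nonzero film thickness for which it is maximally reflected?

254 nm

At the upper boundary (n = 1.0 to n = 1.43) the reflected ray undergoes a half-wave phase shift.
Bottom surface (1.43 → 2.8): reflection off a higher-index medium gives a half-wave phase shift.
Net: no relative phase inversion (both shifts match).
So the condition for constructive reflection is 2 n t cos θ_r = m λ.
Snell's law: 1.0 sin 38.3° = 1.43 sin θ_r → sin θ_r = 0.433, cos θ_r = 0.901.
Minimum nonzero at m = 1: t = λ / (2 n cos θ_r) = 654 / (2 × 1.43 × 0.901) = 254 nm.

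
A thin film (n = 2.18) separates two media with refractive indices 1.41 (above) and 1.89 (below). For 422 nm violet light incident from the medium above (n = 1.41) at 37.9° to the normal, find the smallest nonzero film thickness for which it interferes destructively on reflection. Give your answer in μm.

0.105 μm

Top surface (1.41 → 2.18): reflection off a higher-index medium gives a half-wave phase shift.
At the lower boundary (n = 2.18 to n = 1.89) the reflected ray undergoes no phase shift.
The two reflections differ by half a wavelength.
For dark reflection here: 2 n t cos θ_r = m λ.
Snell's law: 1.41 sin 37.9° = 2.18 sin θ_r → sin θ_r = 0.397, cos θ_r = 0.918.
Minimum nonzero at m = 1: t = λ / (2 n cos θ_r) = 422 / (2 × 2.18 × 0.918) = 105 nm.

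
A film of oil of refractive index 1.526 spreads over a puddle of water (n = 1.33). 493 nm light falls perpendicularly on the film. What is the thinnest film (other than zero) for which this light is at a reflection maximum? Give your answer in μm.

Top surface (1.0 → 1.526): reflection off a higher-index medium gives a half-wave phase shift.
At the lower boundary (n = 1.526 to n = 1.33) the reflected ray undergoes no phase shift.
The two reflections differ by half a wavelength.
With one net inversion, constructive interference in reflection requires 2 n t = (m + ½) λ.
Minimum at m = 0: t = λ / (4 n) = 493 / (4 × 1.526) = 80.8 nm.

0.0808 μm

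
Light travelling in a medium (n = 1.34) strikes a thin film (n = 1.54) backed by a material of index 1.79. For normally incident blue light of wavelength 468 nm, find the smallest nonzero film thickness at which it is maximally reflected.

152 nm

At the upper boundary (n = 1.34 to n = 1.54) the reflected ray undergoes a half-wave phase shift.
Ray reflecting at the bottom interface goes from n = 1.54 toward n = 1.79: a half-wave phase shift.
Zero or two π shifts → no net half-wave offset.
For strong reflection here: 2 n t = m λ.
Minimum nonzero at m = 1: t = λ / (2 n) = 468 / (2 × 1.54) = 152 nm.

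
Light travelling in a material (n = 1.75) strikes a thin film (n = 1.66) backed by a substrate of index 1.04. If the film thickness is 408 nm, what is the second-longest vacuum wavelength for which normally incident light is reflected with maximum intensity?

Ray reflecting at the top interface goes from n = 1.75 toward n = 1.66: no phase shift.
Bottom surface (1.66 → 1.04): reflection off a lower-index medium gives no phase shift.
Net: no relative phase inversion (both shifts match).
For strong reflection here: 2 n t = m λ.
λ = 2 n t / m. The second-longest wavelength is m = 2: λ = 2 × 1.66 × 408 / 2.00 = 677 nm.

677 nm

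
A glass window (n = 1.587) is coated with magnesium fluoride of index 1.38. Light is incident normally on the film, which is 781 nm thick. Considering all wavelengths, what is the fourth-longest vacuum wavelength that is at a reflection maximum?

539 nm

Ray reflecting at the top interface goes from n = 1.0 toward n = 1.38: a half-wave phase shift.
Ray reflecting at the bottom interface goes from n = 1.38 toward n = 1.587: a half-wave phase shift.
Net: no relative phase inversion (both shifts match).
With no net inversion, constructive interference in reflection requires 2 n t = m λ.
λ = 2 n t / m. The fourth-longest wavelength is m = 4: λ = 2 × 1.38 × 781 / 4.00 = 539 nm.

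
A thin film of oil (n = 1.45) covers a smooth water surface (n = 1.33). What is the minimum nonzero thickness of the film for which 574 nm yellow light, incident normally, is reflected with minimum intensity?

Ray reflecting at the top interface goes from n = 1.0 toward n = 1.45: a half-wave phase shift.
At the lower boundary (n = 1.45 to n = 1.33) the reflected ray undergoes no phase shift.
The two reflections differ by half a wavelength.
With one net inversion, destructive interference in reflection requires 2 n t = m λ.
Minimum nonzero at m = 1: t = λ / (2 n) = 574 / (2 × 1.45) = 198 nm.

198 nm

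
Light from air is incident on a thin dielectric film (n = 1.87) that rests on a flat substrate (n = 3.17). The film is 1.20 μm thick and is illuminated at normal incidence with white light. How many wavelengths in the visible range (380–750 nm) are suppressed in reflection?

Ray reflecting at the top interface goes from n = 1.0 toward n = 1.87: a half-wave phase shift.
Ray reflecting at the bottom interface goes from n = 1.87 toward n = 3.17: a half-wave phase shift.
Net: no relative phase inversion (both shifts match).
So the condition for destructive reflection is 2 n t = (m + ½) λ.
λ = 2 n t / (m + ½) = 4488 / (m + ½) nm.
m=5: 816 nm (IR); m=6: 690 nm (visible); m=7: 598 nm (visible); m=8: 528 nm (visible); m=9: 472 nm (visible); m=10: 427 nm (visible); m=11: 390 nm (visible); m=12: 359 nm (UV).

6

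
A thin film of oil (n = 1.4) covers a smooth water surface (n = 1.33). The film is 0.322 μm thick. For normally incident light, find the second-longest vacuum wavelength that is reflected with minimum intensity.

Ray reflecting at the top interface goes from n = 1.0 toward n = 1.4: a half-wave phase shift.
Bottom surface (1.4 → 1.33): reflection off a lower-index medium gives no phase shift.
Exactly one π shift → a net half-wave offset.
So the condition for destructive reflection is 2 n t = m λ.
λ = 2 n t / m. The second-longest wavelength is m = 2: λ = 2 × 1.4 × 322 / 2.00 = 451 nm.

451 nm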